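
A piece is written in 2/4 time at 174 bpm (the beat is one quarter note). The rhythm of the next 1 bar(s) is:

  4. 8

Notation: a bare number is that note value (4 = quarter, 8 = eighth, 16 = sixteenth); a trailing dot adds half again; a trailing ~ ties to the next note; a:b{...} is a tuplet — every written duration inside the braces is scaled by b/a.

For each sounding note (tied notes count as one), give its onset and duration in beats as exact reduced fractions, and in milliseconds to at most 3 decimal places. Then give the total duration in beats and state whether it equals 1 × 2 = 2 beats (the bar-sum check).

1) 0.0ms=0b +517.241ms=3/2b
2) 517.241ms=3/2b +172.414ms=1/2b
Σ=2b of 2 (174bpm 2/4) — PASS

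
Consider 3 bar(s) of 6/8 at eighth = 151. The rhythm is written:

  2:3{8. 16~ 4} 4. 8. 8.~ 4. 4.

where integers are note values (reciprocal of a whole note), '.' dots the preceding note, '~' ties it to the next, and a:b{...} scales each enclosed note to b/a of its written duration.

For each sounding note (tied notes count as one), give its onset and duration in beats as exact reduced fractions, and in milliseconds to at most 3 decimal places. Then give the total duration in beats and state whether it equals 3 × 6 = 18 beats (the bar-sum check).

1) 0.0ms=0b +894.04ms=9/4b
2) 894.04ms=9/4b +1490.066ms=15/4b
3) 2384.106ms=6b +1192.053ms=3b
4) 3576.159ms=9b +596.026ms=3/2b
5) 4172.185ms=21/2b +1788.079ms=9/2b
6) 5960.265ms=15b +1192.053ms=3b
Σ=18b of 18 (151bpm 6/8) — PASS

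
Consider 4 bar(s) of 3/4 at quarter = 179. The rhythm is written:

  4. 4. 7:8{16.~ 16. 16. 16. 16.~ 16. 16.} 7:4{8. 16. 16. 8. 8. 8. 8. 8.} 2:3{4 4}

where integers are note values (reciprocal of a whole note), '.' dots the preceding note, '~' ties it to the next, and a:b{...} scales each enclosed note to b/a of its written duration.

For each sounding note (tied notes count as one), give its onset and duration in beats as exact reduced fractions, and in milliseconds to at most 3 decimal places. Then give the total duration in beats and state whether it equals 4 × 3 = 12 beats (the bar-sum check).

1) 0.0ms=0b +502.793ms=3/2b
2) 502.793ms=3/2b +502.793ms=3/2b
3) 1005.587ms=3b +287.31ms=6/7b
4) 1292.897ms=27/7b +143.655ms=3/7b
5) 1436.552ms=30/7b +143.655ms=3/7b
6) 1580.208ms=33/7b +287.31ms=6/7b
7) 1867.518ms=39/7b +143.655ms=3/7b
8) 2011.173ms=6b +143.655ms=3/7b
9) 2154.828ms=45/7b +71.828ms=3/14b
10) 2226.656ms=93/14b +71.828ms=3/14b
11) 2298.484ms=48/7b +143.655ms=3/7b
12) 2442.139ms=51/7b +143.655ms=3/7b
13) 2585.794ms=54/7b +143.655ms=3/7b
14) 2729.449ms=57/7b +143.655ms=3/7b
15) 2873.105ms=60/7b +143.655ms=3/7b
16) 3016.76ms=9b +502.793ms=3/2b
17) 3519.553ms=21/2b +502.793ms=3/2b
Σ=12b of 12 (179bpm 3/4) — PASS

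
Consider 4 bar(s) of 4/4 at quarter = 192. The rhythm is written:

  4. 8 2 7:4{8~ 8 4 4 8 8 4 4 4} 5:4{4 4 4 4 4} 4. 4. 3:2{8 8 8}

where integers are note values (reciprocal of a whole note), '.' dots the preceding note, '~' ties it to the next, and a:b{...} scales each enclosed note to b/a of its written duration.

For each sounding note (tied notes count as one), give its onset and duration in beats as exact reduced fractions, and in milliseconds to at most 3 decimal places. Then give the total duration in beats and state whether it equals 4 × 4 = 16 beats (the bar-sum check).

1) 0.0ms=0b +468.75ms=3/2b
2) 468.75ms=3/2b +156.25ms=1/2b
3) 625.0ms=2b +625.0ms=2b
4) 1250.0ms=4b +178.571ms=4/7b
5) 1428.571ms=32/7b +178.571ms=4/7b
6) 1607.143ms=36/7b +178.571ms=4/7b
7) 1785.714ms=40/7b +89.286ms=2/7b
8) 1875.0ms=6b +89.286ms=2/7b
9) 1964.286ms=44/7b +178.571ms=4/7b
10) 2142.857ms=48/7b +178.571ms=4/7b
11) 2321.429ms=52/7b +178.571ms=4/7b
12) 2500.0ms=8b +250.0ms=4/5b
13) 2750.0ms=44/5b +250.0ms=4/5b
14) 3000.0ms=48/5b +250.0ms=4/5b
15) 3250.0ms=52/5b +250.0ms=4/5b
16) 3500.0ms=56/5b +250.0ms=4/5b
17) 3750.0ms=12b +468.75ms=3/2b
18) 4218.75ms=27/2b +468.75ms=3/2b
19) 4687.5ms=15b +104.167ms=1/3b
20) 4791.667ms=46/3b +104.167ms=1/3b
21) 4895.833ms=47/3b +104.167ms=1/3b
Σ=16b of 16 (192bpm 4/4) — PASS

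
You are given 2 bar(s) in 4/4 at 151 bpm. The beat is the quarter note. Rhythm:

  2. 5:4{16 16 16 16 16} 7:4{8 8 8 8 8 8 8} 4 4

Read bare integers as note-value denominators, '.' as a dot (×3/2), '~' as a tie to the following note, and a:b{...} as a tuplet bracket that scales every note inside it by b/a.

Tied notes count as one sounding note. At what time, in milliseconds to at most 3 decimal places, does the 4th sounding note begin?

note 4 onset = 17/5b = 1350.993ms

1. 0.0ms @ 0 + 1192.053ms (3)
2. 1192.053ms @ 3 + 79.47ms (1/5)
3. 1271.523ms @ 16/5 + 79.47ms (1/5)
4. 1350.993ms @ 17/5 + 79.47ms (1/5)
5. 1430.464ms @ 18/5 + 79.47ms (1/5)
6. 1509.934ms @ 19/5 + 79.47ms (1/5)
7. 1589.404ms @ 4 + 113.529ms (2/7)
8. 1702.933ms @ 30/7 + 113.529ms (2/7)
9. 1816.462ms @ 32/7 + 113.529ms (2/7)
10. 1929.991ms @ 34/7 + 113.529ms (2/7)
11. 2043.519ms @ 36/7 + 113.529ms (2/7)
12. 2157.048ms @ 38/7 + 113.529ms (2/7)
13. 2270.577ms @ 40/7 + 113.529ms (2/7)
14. 2384.106ms @ 6 + 397.351ms (1)
15. 2781.457ms @ 7 + 397.351ms (1)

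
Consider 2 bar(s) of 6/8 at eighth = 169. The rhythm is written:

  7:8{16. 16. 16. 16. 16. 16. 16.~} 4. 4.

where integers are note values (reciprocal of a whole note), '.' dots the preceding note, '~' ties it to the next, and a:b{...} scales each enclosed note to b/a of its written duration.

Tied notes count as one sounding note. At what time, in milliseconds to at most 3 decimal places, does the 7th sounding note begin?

note 7 onset = 36/7b = 1825.866ms

1. 0.0ms @ 0 + 304.311ms (6/7)
2. 304.311ms @ 6/7 + 304.311ms (6/7)
3. 608.622ms @ 12/7 + 304.311ms (6/7)
4. 912.933ms @ 18/7 + 304.311ms (6/7)
5. 1217.244ms @ 24/7 + 304.311ms (6/7)
6. 1521.555ms @ 30/7 + 304.311ms (6/7)
7. 1825.866ms @ 36/7 + 1369.4ms (27/7)
8. 3195.266ms @ 9 + 1065.089ms (3)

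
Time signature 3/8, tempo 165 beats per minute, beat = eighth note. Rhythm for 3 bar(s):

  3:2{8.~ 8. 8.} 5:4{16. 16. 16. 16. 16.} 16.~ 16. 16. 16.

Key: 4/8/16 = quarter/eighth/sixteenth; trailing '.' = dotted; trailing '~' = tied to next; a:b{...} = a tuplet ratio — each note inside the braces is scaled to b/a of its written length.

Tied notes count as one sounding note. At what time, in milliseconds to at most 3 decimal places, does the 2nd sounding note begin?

note 2 onset = 2b = 727.273ms

1. 0.0ms @ 0 + 727.273ms (2)
2. 727.273ms @ 2 + 363.636ms (1)
3. 1090.909ms @ 3 + 218.182ms (3/5)
4. 1309.091ms @ 18/5 + 218.182ms (3/5)
5. 1527.273ms @ 21/5 + 218.182ms (3/5)
6. 1745.455ms @ 24/5 + 218.182ms (3/5)
7. 1963.636ms @ 27/5 + 218.182ms (3/5)
8. 2181.818ms @ 6 + 545.455ms (3/2)
9. 2727.273ms @ 15/2 + 272.727ms (3/4)
10. 3000.0ms @ 33/4 + 272.727ms (3/4)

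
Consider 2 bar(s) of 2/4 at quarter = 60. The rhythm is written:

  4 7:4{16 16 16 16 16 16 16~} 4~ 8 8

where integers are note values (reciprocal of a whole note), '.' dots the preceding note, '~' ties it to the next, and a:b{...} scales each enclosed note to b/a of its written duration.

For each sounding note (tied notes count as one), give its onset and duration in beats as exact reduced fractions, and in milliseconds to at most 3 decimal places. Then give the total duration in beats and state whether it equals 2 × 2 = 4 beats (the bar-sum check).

1) 0.0ms=0b +1000.0ms=1b
2) 1000.0ms=1b +142.857ms=1/7b
3) 1142.857ms=8/7b +142.857ms=1/7b
4) 1285.714ms=9/7b +142.857ms=1/7b
5) 1428.571ms=10/7b +142.857ms=1/7b
6) 1571.429ms=11/7b +142.857ms=1/7b
7) 1714.286ms=12/7b +142.857ms=1/7b
8) 1857.143ms=13/7b +1642.857ms=23/14b
9) 3500.0ms=7/2b +500.0ms=1/2b
Σ=4b of 4 (60bpm 2/4) — PASS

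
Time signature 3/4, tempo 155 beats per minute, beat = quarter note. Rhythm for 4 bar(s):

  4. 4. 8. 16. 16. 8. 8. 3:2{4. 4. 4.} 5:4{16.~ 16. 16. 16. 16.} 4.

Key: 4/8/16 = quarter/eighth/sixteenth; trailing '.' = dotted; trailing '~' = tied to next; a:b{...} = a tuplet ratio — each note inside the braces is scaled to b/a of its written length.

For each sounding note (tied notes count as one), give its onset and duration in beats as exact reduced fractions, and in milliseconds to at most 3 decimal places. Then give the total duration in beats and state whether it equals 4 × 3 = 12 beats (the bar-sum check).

1) 0.0ms=0b +580.645ms=3/2b
2) 580.645ms=3/2b +580.645ms=3/2b
3) 1161.29ms=3b +290.323ms=3/4b
4) 1451.613ms=15/4b +145.161ms=3/8b
5) 1596.774ms=33/8b +145.161ms=3/8b
6) 1741.935ms=9/2b +290.323ms=3/4b
7) 2032.258ms=21/4b +290.323ms=3/4b
8) 2322.581ms=6b +387.097ms=1b
9) 2709.677ms=7b +387.097ms=1b
10) 3096.774ms=8b +387.097ms=1b
11) 3483.871ms=9b +232.258ms=3/5b
12) 3716.129ms=48/5b +116.129ms=3/10b
13) 3832.258ms=99/10b +116.129ms=3/10b
14) 3948.387ms=51/5b +116.129ms=3/10b
15) 4064.516ms=21/2b +580.645ms=3/2b
Σ=12b of 12 (155bpm 3/4) — PASS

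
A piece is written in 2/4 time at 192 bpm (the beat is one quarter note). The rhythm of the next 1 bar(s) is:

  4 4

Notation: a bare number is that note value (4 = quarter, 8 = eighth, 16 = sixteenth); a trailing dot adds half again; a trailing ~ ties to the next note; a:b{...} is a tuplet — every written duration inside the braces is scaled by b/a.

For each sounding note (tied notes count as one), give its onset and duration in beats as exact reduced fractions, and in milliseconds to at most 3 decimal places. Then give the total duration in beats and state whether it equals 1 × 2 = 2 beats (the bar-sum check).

1) 0.0ms=0b +312.5ms=1b
2) 312.5ms=1b +312.5ms=1b
Σ=2b of 2 (192bpm 2/4) — PASS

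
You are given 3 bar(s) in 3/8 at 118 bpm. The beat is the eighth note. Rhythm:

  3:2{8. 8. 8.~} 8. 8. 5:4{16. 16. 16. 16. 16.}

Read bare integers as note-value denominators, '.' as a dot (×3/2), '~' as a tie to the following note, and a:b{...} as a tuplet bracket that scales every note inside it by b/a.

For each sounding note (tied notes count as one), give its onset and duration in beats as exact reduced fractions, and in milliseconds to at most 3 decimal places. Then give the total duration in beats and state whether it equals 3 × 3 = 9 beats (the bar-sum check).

1) 0.0ms=0b +508.475ms=1b
2) 508.475ms=1b +508.475ms=1b
3) 1016.949ms=2b +1271.186ms=5/2b
4) 2288.136ms=9/2b +762.712ms=3/2b
5) 3050.847ms=6b +305.085ms=3/5b
6) 3355.932ms=33/5b +305.085ms=3/5b
7) 3661.017ms=36/5b +305.085ms=3/5b
8) 3966.102ms=39/5b +305.085ms=3/5b
9) 4271.186ms=42/5b +305.085ms=3/5b
Σ=9b of 9 (118bpm 3/8) — PASS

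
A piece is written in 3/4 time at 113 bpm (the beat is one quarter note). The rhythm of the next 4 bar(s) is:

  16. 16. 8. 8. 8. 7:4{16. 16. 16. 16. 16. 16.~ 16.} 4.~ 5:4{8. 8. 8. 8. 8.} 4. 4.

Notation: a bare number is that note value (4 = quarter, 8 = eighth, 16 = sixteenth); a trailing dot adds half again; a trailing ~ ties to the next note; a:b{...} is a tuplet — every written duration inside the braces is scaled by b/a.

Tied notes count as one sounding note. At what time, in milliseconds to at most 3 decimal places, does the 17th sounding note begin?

note 17 onset = 9b = 4778.761ms

1. 0.0ms @ 0 + 199.115ms (3/8)
2. 199.115ms @ 3/8 + 199.115ms (3/8)
3. 398.23ms @ 3/4 + 398.23ms (3/4)
4. 796.46ms @ 3/2 + 398.23ms (3/4)
5. 1194.69ms @ 9/4 + 398.23ms (3/4)
6. 1592.92ms @ 3 + 113.78ms (3/14)
7. 1706.7ms @ 45/14 + 113.78ms (3/14)
8. 1820.48ms @ 24/7 + 113.78ms (3/14)
9. 1934.26ms @ 51/14 + 113.78ms (3/14)
10. 2048.04ms @ 27/7 + 113.78ms (3/14)
11. 2161.82ms @ 57/14 + 227.56ms (3/7)
12. 2389.381ms @ 9/2 + 1115.044ms (21/10)
13. 3504.425ms @ 33/5 + 318.584ms (3/5)
14. 3823.009ms @ 36/5 + 318.584ms (3/5)
15. 4141.593ms @ 39/5 + 318.584ms (3/5)
16. 4460.177ms @ 42/5 + 318.584ms (3/5)
17. 4778.761ms @ 9 + 796.46ms (3/2)
18. 5575.221ms @ 21/2 + 796.46ms (3/2)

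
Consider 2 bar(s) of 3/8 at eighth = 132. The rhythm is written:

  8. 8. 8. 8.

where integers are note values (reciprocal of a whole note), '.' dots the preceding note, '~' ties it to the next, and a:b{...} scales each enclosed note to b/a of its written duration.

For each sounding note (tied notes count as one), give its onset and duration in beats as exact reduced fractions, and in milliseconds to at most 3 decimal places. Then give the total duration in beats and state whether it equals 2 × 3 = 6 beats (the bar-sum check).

1) 0.0ms=0b +681.818ms=3/2b
2) 681.818ms=3/2b +681.818ms=3/2b
3) 1363.636ms=3b +681.818ms=3/2b
4) 2045.455ms=9/2b +681.818ms=3/2b
Σ=6b of 6 (132bpm 3/8) — PASS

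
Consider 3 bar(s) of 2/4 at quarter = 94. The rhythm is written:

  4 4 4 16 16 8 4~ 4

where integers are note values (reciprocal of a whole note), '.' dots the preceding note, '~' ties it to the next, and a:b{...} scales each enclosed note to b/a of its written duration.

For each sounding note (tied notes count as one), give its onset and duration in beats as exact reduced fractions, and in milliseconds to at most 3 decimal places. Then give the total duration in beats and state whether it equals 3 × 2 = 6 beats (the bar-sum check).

1) 0.0ms=0b +638.298ms=1b
2) 638.298ms=1b +638.298ms=1b
3) 1276.596ms=2b +638.298ms=1b
4) 1914.894ms=3b +159.574ms=1/4b
5) 2074.468ms=13/4b +159.574ms=1/4b
6) 2234.043ms=7/2b +319.149ms=1/2b
7) 2553.191ms=4b +1276.596ms=2b
Σ=6b of 6 (94bpm 2/4) — PASS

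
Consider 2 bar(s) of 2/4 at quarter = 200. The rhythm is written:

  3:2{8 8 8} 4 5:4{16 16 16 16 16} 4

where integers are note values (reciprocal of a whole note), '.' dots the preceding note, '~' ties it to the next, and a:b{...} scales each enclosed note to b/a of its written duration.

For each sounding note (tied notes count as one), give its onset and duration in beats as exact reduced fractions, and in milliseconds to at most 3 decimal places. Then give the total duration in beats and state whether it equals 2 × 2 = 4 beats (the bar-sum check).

1) 0.0ms=0b +100.0ms=1/3b
2) 100.0ms=1/3b +100.0ms=1/3b
3) 200.0ms=2/3b +100.0ms=1/3b
4) 300.0ms=1b +300.0ms=1b
5) 600.0ms=2b +60.0ms=1/5b
6) 660.0ms=11/5b +60.0ms=1/5b
7) 720.0ms=12/5b +60.0ms=1/5b
8) 780.0ms=13/5b +60.0ms=1/5b
9) 840.0ms=14/5b +60.0ms=1/5b
10) 900.0ms=3b +300.0ms=1b
Σ=4b of 4 (200bpm 2/4) — PASS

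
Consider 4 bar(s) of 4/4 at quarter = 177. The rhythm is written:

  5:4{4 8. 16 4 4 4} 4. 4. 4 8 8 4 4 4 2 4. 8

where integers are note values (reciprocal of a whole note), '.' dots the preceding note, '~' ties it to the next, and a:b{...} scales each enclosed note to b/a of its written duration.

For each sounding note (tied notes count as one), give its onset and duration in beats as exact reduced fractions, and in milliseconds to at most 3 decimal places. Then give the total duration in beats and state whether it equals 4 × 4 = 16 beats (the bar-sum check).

1) 0.0ms=0b +271.186ms=4/5b
2) 271.186ms=4/5b +203.39ms=3/5b
3) 474.576ms=7/5b +67.797ms=1/5b
4) 542.373ms=8/5b +271.186ms=4/5b
5) 813.559ms=12/5b +271.186ms=4/5b
6) 1084.746ms=16/5b +271.186ms=4/5b
7) 1355.932ms=4b +508.475ms=3/2b
8) 1864.407ms=11/2b +508.475ms=3/2b
9) 2372.881ms=7b +338.983ms=1b
10) 2711.864ms=8b +169.492ms=1/2b
11) 2881.356ms=17/2b +169.492ms=1/2b
12) 3050.847ms=9b +338.983ms=1b
13) 3389.831ms=10b +338.983ms=1b
14) 3728.814ms=11b +338.983ms=1b
15) 4067.797ms=12b +677.966ms=2b
16) 4745.763ms=14b +508.475ms=3/2b
17) 5254.237ms=31/2b +169.492ms=1/2b
Σ=16b of 16 (177bpm 4/4) — PASS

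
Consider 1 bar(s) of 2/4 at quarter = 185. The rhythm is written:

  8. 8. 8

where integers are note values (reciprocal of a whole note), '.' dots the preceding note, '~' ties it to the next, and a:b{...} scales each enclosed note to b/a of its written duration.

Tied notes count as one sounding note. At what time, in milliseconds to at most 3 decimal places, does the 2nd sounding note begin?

1. 0.0ms @ 0 + 243.243ms (3/4)
2. 243.243ms @ 3/4 + 243.243ms (3/4)
3. 486.486ms @ 3/2 + 162.162ms (1/2)

note 2 onset = 3/4b = 243.243ms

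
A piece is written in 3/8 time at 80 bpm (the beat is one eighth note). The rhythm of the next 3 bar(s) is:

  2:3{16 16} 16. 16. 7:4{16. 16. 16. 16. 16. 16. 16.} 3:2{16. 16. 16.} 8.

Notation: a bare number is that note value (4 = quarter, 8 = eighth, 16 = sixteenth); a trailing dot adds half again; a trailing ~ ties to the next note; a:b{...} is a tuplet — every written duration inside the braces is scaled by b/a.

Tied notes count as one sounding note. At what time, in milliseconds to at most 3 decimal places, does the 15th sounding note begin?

1. 0.0ms @ 0 + 562.5ms (3/4)
2. 562.5ms @ 3/4 + 562.5ms (3/4)
3. 1125.0ms @ 3/2 + 562.5ms (3/4)
4. 1687.5ms @ 9/4 + 562.5ms (3/4)
5. 2250.0ms @ 3 + 321.429ms (3/7)
6. 2571.429ms @ 24/7 + 321.429ms (3/7)
7. 2892.857ms @ 27/7 + 321.429ms (3/7)
8. 3214.286ms @ 30/7 + 321.429ms (3/7)
9. 3535.714ms @ 33/7 + 321.429ms (3/7)
10. 3857.143ms @ 36/7 + 321.429ms (3/7)
11. 4178.571ms @ 39/7 + 321.429ms (3/7)
12. 4500.0ms @ 6 + 375.0ms (1/2)
13. 4875.0ms @ 13/2 + 375.0ms (1/2)
14. 5250.0ms @ 7 + 375.0ms (1/2)
15. 5625.0ms @ 15/2 + 1125.0ms (3/2)

note 15 onset = 15/2b = 5625.0ms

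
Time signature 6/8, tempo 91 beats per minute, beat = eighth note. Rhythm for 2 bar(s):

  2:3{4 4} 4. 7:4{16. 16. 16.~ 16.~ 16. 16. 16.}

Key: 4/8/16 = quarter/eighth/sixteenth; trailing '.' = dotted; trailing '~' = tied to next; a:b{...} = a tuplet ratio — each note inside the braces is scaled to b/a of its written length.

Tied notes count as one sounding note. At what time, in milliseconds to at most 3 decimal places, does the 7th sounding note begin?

note 7 onset = 78/7b = 7346.939ms

1. 0.0ms @ 0 + 1978.022ms (3)
2. 1978.022ms @ 3 + 1978.022ms (3)
3. 3956.044ms @ 6 + 1978.022ms (3)
4. 5934.066ms @ 9 + 282.575ms (3/7)
5. 6216.641ms @ 66/7 + 282.575ms (3/7)
6. 6499.215ms @ 69/7 + 847.724ms (9/7)
7. 7346.939ms @ 78/7 + 282.575ms (3/7)
8. 7629.513ms @ 81/7 + 282.575ms (3/7)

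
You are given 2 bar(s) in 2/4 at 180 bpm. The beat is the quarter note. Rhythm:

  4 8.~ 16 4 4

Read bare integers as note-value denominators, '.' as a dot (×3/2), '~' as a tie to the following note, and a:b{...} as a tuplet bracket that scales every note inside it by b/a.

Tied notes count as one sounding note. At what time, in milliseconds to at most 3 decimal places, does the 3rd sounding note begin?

note 3 onset = 2b = 666.667ms

1. 0.0ms @ 0 + 333.333ms (1)
2. 333.333ms @ 1 + 333.333ms (1)
3. 666.667ms @ 2 + 333.333ms (1)
4. 1000.0ms @ 3 + 333.333ms (1)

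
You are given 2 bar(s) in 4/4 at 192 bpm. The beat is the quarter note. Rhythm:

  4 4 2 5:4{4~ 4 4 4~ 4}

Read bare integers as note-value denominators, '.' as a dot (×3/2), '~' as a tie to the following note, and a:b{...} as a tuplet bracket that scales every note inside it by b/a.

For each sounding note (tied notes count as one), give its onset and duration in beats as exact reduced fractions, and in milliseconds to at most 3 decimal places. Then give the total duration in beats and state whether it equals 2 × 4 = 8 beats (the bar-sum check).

1) 0.0ms=0b +312.5ms=1b
2) 312.5ms=1b +312.5ms=1b
3) 625.0ms=2b +625.0ms=2b
4) 1250.0ms=4b +500.0ms=8/5b
5) 1750.0ms=28/5b +250.0ms=4/5b
6) 2000.0ms=32/5b +500.0ms=8/5b
Σ=8b of 8 (192bpm 4/4) — PASS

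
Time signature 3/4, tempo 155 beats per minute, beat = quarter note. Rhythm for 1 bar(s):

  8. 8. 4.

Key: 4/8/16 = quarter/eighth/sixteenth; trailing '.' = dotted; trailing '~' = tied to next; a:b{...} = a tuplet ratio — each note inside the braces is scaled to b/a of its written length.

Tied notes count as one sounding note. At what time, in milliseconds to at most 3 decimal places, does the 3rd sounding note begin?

1. 0.0ms @ 0 + 290.323ms (3/4)
2. 290.323ms @ 3/4 + 290.323ms (3/4)
3. 580.645ms @ 3/2 + 580.645ms (3/2)

note 3 onset = 3/2b = 580.645ms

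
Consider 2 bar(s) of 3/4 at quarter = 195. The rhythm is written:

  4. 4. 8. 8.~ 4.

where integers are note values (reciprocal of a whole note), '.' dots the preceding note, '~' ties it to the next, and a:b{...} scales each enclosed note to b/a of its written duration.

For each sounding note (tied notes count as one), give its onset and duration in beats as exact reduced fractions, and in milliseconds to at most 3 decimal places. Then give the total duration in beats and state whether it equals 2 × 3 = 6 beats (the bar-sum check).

1) 0.0ms=0b +461.538ms=3/2b
2) 461.538ms=3/2b +461.538ms=3/2b
3) 923.077ms=3b +230.769ms=3/4b
4) 1153.846ms=15/4b +692.308ms=9/4b
Σ=6b of 6 (195bpm 3/4) — PASS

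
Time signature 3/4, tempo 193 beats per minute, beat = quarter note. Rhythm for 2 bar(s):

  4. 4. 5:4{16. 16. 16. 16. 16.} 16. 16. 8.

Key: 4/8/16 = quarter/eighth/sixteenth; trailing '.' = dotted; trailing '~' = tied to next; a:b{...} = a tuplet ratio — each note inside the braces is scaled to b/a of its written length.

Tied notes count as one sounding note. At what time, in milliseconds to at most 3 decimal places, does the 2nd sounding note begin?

note 2 onset = 3/2b = 466.321ms

1. 0.0ms @ 0 + 466.321ms (3/2)
2. 466.321ms @ 3/2 + 466.321ms (3/2)
3. 932.642ms @ 3 + 93.264ms (3/10)
4. 1025.907ms @ 33/10 + 93.264ms (3/10)
5. 1119.171ms @ 18/5 + 93.264ms (3/10)
6. 1212.435ms @ 39/10 + 93.264ms (3/10)
7. 1305.699ms @ 21/5 + 93.264ms (3/10)
8. 1398.964ms @ 9/2 + 116.58ms (3/8)
9. 1515.544ms @ 39/8 + 116.58ms (3/8)
10. 1632.124ms @ 21/4 + 233.161ms (3/4)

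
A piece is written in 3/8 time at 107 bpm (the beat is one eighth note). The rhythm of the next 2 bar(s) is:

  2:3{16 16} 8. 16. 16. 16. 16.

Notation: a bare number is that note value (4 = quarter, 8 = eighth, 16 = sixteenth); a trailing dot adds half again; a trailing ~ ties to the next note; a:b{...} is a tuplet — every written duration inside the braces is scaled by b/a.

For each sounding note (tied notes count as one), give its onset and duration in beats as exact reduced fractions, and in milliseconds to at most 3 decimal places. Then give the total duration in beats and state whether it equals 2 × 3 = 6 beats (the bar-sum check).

1) 0.0ms=0b +420.561ms=3/4b
2) 420.561ms=3/4b +420.561ms=3/4b
3) 841.121ms=3/2b +841.121ms=3/2b
4) 1682.243ms=3b +420.561ms=3/4b
5) 2102.804ms=15/4b +420.561ms=3/4b
6) 2523.364ms=9/2b +420.561ms=3/4b
7) 2943.925ms=21/4b +420.561ms=3/4b
Σ=6b of 6 (107bpm 3/8) — PASS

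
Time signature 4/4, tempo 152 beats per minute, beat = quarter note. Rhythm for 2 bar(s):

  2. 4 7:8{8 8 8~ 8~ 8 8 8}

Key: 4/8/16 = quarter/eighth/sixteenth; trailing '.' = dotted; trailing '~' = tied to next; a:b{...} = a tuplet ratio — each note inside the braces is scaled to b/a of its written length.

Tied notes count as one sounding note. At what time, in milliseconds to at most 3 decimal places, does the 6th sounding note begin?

1. 0.0ms @ 0 + 1184.211ms (3)
2. 1184.211ms @ 3 + 394.737ms (1)
3. 1578.947ms @ 4 + 225.564ms (4/7)
4. 1804.511ms @ 32/7 + 225.564ms (4/7)
5. 2030.075ms @ 36/7 + 676.692ms (12/7)
6. 2706.767ms @ 48/7 + 225.564ms (4/7)
7. 2932.331ms @ 52/7 + 225.564ms (4/7)

note 6 onset = 48/7b = 2706.767ms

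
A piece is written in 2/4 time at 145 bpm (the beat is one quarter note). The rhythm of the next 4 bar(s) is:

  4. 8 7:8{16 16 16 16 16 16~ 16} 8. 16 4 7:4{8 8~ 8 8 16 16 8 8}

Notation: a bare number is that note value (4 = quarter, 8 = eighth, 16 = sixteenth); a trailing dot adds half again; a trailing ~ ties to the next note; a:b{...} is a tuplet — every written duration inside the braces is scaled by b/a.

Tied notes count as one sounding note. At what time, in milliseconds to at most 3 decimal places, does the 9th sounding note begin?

note 9 onset = 4b = 1655.172ms

1. 0.0ms @ 0 + 620.69ms (3/2)
2. 620.69ms @ 3/2 + 206.897ms (1/2)
3. 827.586ms @ 2 + 118.227ms (2/7)
4. 945.813ms @ 16/7 + 118.227ms (2/7)
5. 1064.039ms @ 18/7 + 118.227ms (2/7)
6. 1182.266ms @ 20/7 + 118.227ms (2/7)
7. 1300.493ms @ 22/7 + 118.227ms (2/7)
8. 1418.719ms @ 24/7 + 236.453ms (4/7)
9. 1655.172ms @ 4 + 310.345ms (3/4)
10. 1965.517ms @ 19/4 + 103.448ms (1/4)
11. 2068.966ms @ 5 + 413.793ms (1)
12. 2482.759ms @ 6 + 118.227ms (2/7)
13. 2600.985ms @ 44/7 + 236.453ms (4/7)
14. 2837.438ms @ 48/7 + 118.227ms (2/7)
15. 2955.665ms @ 50/7 + 59.113ms (1/7)
16. 3014.778ms @ 51/7 + 59.113ms (1/7)
17. 3073.892ms @ 52/7 + 118.227ms (2/7)
18. 3192.118ms @ 54/7 + 118.227ms (2/7)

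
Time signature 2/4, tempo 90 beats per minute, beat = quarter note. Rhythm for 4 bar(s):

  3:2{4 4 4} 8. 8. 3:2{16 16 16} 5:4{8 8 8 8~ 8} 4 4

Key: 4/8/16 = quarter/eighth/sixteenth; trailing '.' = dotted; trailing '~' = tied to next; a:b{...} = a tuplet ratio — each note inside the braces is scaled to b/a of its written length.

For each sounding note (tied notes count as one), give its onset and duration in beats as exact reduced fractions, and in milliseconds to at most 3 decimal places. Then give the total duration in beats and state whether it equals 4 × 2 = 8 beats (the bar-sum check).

1) 0.0ms=0b +444.444ms=2/3b
2) 444.444ms=2/3b +444.444ms=2/3b
3) 888.889ms=4/3b +444.444ms=2/3b
4) 1333.333ms=2b +500.0ms=3/4b
5) 1833.333ms=11/4b +500.0ms=3/4b
6) 2333.333ms=7/2b +111.111ms=1/6b
7) 2444.444ms=11/3b +111.111ms=1/6b
8) 2555.556ms=23/6b +111.111ms=1/6b
9) 2666.667ms=4b +266.667ms=2/5b
10) 2933.333ms=22/5b +266.667ms=2/5b
11) 3200.0ms=24/5b +266.667ms=2/5b
12) 3466.667ms=26/5b +533.333ms=4/5b
13) 4000.0ms=6b +666.667ms=1b
14) 4666.667ms=7b +666.667ms=1b
Σ=8b of 8 (90bpm 2/4) — PASS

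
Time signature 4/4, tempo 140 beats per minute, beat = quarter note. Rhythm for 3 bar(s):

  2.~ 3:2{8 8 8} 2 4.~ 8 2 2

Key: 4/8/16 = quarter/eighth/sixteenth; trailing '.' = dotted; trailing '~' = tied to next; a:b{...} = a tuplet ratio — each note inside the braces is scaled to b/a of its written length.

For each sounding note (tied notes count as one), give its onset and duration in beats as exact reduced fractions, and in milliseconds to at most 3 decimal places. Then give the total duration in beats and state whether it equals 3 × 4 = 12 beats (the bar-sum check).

1) 0.0ms=0b +1428.571ms=10/3b
2) 1428.571ms=10/3b +142.857ms=1/3b
3) 1571.429ms=11/3b +142.857ms=1/3b
4) 1714.286ms=4b +857.143ms=2b
5) 2571.429ms=6b +857.143ms=2b
6) 3428.571ms=8b +857.143ms=2b
7) 4285.714ms=10b +857.143ms=2b
Σ=12b of 12 (140bpm 4/4) — PASS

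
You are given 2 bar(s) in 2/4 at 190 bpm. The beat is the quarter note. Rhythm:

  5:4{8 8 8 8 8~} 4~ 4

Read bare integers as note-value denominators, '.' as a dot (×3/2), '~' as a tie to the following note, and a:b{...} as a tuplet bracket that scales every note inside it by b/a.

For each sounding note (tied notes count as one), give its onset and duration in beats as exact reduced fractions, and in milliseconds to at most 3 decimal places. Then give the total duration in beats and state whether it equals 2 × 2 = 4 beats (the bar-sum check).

1) 0.0ms=0b +126.316ms=2/5b
2) 126.316ms=2/5b +126.316ms=2/5b
3) 252.632ms=4/5b +126.316ms=2/5b
4) 378.947ms=6/5b +126.316ms=2/5b
5) 505.263ms=8/5b +757.895ms=12/5b
Σ=4b of 4 (190bpm 2/4) — PASS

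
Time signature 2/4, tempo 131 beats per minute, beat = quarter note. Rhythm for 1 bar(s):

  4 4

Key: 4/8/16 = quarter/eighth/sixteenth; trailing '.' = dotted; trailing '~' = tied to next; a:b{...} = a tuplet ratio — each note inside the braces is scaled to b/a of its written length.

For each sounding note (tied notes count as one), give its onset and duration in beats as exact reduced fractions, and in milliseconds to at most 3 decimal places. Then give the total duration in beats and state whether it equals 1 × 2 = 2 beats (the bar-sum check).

1) 0.0ms=0b +458.015ms=1b
2) 458.015ms=1b +458.015ms=1b
Σ=2b of 2 (131bpm 2/4) — PASS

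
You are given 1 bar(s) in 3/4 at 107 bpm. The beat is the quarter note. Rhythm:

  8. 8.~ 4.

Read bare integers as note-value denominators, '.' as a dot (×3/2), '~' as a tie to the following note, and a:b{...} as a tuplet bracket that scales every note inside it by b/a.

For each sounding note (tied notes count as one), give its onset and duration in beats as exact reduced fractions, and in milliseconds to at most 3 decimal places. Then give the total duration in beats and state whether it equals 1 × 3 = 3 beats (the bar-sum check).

1) 0.0ms=0b +420.561ms=3/4b
2) 420.561ms=3/4b +1261.682ms=9/4b
Σ=3b of 3 (107bpm 3/4) — PASS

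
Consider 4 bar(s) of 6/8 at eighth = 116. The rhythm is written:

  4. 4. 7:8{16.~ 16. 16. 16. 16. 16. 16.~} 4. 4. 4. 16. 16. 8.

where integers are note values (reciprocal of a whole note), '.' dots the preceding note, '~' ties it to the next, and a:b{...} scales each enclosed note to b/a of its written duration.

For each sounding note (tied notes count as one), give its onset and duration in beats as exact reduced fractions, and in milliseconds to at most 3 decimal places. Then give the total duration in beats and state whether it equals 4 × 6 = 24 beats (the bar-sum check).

1) 0.0ms=0b +1551.724ms=3b
2) 1551.724ms=3b +1551.724ms=3b
3) 3103.448ms=6b +886.7ms=12/7b
4) 3990.148ms=54/7b +443.35ms=6/7b
5) 4433.498ms=60/7b +443.35ms=6/7b
6) 4876.847ms=66/7b +443.35ms=6/7b
7) 5320.197ms=72/7b +443.35ms=6/7b
8) 5763.547ms=78/7b +1995.074ms=27/7b
9) 7758.621ms=15b +1551.724ms=3b
10) 9310.345ms=18b +1551.724ms=3b
11) 10862.069ms=21b +387.931ms=3/4b
12) 11250.0ms=87/4b +387.931ms=3/4b
13) 11637.931ms=45/2b +775.862ms=3/2b
Σ=24b of 24 (116bpm 6/8) — PASS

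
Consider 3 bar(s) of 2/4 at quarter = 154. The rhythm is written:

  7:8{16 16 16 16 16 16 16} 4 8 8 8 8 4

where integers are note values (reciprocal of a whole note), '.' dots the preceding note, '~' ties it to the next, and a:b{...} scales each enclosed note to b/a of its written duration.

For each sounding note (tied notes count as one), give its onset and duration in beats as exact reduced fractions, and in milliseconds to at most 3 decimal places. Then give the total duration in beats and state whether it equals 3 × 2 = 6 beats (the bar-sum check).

1) 0.0ms=0b +111.317ms=2/7b
2) 111.317ms=2/7b +111.317ms=2/7b
3) 222.635ms=4/7b +111.317ms=2/7b
4) 333.952ms=6/7b +111.317ms=2/7b
5) 445.269ms=8/7b +111.317ms=2/7b
6) 556.586ms=10/7b +111.317ms=2/7b
7) 667.904ms=12/7b +111.317ms=2/7b
8) 779.221ms=2b +389.61ms=1b
9) 1168.831ms=3b +194.805ms=1/2b
10) 1363.636ms=7/2b +194.805ms=1/2b
11) 1558.442ms=4b +194.805ms=1/2b
12) 1753.247ms=9/2b +194.805ms=1/2b
13) 1948.052ms=5b +389.61ms=1b
Σ=6b of 6 (154bpm 2/4) — PASS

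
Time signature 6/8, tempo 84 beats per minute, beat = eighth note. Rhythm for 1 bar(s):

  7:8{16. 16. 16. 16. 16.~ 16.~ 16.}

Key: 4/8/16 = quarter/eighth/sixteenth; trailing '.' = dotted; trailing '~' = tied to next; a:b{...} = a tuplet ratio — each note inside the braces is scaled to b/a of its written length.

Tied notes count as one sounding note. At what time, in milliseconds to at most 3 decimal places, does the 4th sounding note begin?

note 4 onset = 18/7b = 1836.735ms

1. 0.0ms @ 0 + 612.245ms (6/7)
2. 612.245ms @ 6/7 + 612.245ms (6/7)
3. 1224.49ms @ 12/7 + 612.245ms (6/7)
4. 1836.735ms @ 18/7 + 612.245ms (6/7)
5. 2448.98ms @ 24/7 + 1836.735ms (18/7)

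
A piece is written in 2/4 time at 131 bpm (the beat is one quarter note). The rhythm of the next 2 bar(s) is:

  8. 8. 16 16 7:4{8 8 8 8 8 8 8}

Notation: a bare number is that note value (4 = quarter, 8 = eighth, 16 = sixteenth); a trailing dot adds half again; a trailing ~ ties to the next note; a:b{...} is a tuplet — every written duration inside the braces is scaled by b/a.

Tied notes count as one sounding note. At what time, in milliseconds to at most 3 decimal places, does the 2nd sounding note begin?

1. 0.0ms @ 0 + 343.511ms (3/4)
2. 343.511ms @ 3/4 + 343.511ms (3/4)
3. 687.023ms @ 3/2 + 114.504ms (1/4)
4. 801.527ms @ 7/4 + 114.504ms (1/4)
5. 916.031ms @ 2 + 130.862ms (2/7)
6. 1046.892ms @ 16/7 + 130.862ms (2/7)
7. 1177.754ms @ 18/7 + 130.862ms (2/7)
8. 1308.615ms @ 20/7 + 130.862ms (2/7)
9. 1439.477ms @ 22/7 + 130.862ms (2/7)
10. 1570.338ms @ 24/7 + 130.862ms (2/7)
11. 1701.2ms @ 26/7 + 130.862ms (2/7)

note 2 onset = 3/4b = 343.511ms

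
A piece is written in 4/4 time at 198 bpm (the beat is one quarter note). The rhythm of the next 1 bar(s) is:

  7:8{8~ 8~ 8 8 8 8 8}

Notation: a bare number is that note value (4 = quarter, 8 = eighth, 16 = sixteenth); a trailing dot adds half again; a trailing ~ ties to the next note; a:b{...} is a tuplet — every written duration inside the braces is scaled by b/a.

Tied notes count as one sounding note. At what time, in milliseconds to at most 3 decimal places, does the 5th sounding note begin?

1. 0.0ms @ 0 + 519.481ms (12/7)
2. 519.481ms @ 12/7 + 173.16ms (4/7)
3. 692.641ms @ 16/7 + 173.16ms (4/7)
4. 865.801ms @ 20/7 + 173.16ms (4/7)
5. 1038.961ms @ 24/7 + 173.16ms (4/7)

note 5 onset = 24/7b = 1038.961ms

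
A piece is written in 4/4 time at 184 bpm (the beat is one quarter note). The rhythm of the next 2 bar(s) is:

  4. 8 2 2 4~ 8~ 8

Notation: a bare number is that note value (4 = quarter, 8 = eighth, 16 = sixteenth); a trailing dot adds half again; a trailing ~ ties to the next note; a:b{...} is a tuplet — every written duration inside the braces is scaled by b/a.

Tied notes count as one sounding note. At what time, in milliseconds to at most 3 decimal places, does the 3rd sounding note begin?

note 3 onset = 2b = 652.174ms

1. 0.0ms @ 0 + 489.13ms (3/2)
2. 489.13ms @ 3/2 + 163.043ms (1/2)
3. 652.174ms @ 2 + 652.174ms (2)
4. 1304.348ms @ 4 + 652.174ms (2)
5. 1956.522ms @ 6 + 652.174ms (2)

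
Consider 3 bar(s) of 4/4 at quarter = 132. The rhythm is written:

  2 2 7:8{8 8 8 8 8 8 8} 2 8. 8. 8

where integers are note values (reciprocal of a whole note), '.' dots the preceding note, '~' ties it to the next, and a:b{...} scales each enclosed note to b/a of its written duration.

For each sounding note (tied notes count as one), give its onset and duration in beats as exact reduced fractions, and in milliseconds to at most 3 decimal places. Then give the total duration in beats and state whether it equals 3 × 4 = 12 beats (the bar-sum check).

1) 0.0ms=0b +909.091ms=2b
2) 909.091ms=2b +909.091ms=2b
3) 1818.182ms=4b +259.74ms=4/7b
4) 2077.922ms=32/7b +259.74ms=4/7b
5) 2337.662ms=36/7b +259.74ms=4/7b
6) 2597.403ms=40/7b +259.74ms=4/7b
7) 2857.143ms=44/7b +259.74ms=4/7b
8) 3116.883ms=48/7b +259.74ms=4/7b
9) 3376.623ms=52/7b +259.74ms=4/7b
10) 3636.364ms=8b +909.091ms=2b
11) 4545.455ms=10b +340.909ms=3/4b
12) 4886.364ms=43/4b +340.909ms=3/4b
13) 5227.273ms=23/2b +227.273ms=1/2b
Σ=12b of 12 (132bpm 4/4) — PASS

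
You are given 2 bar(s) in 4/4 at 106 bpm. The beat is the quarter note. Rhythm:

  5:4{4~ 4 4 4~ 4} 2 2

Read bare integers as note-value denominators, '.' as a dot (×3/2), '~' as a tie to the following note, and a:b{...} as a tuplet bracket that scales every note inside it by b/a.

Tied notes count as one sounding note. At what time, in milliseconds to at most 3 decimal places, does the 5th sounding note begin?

note 5 onset = 6b = 3396.226ms

1. 0.0ms @ 0 + 905.66ms (8/5)
2. 905.66ms @ 8/5 + 452.83ms (4/5)
3. 1358.491ms @ 12/5 + 905.66ms (8/5)
4. 2264.151ms @ 4 + 1132.075ms (2)
5. 3396.226ms @ 6 + 1132.075ms (2)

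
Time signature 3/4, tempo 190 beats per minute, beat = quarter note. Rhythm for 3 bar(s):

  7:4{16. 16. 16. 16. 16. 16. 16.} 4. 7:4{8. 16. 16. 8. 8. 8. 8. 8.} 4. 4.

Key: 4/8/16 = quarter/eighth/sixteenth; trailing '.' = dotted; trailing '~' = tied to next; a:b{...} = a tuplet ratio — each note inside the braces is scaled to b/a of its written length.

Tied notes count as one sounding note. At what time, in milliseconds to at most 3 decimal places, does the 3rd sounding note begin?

1. 0.0ms @ 0 + 67.669ms (3/14)
2. 67.669ms @ 3/14 + 67.669ms (3/14)
3. 135.338ms @ 3/7 + 67.669ms (3/14)
4. 203.008ms @ 9/14 + 67.669ms (3/14)
5. 270.677ms @ 6/7 + 67.669ms (3/14)
6. 338.346ms @ 15/14 + 67.669ms (3/14)
7. 406.015ms @ 9/7 + 67.669ms (3/14)
8. 473.684ms @ 3/2 + 473.684ms (3/2)
9. 947.368ms @ 3 + 135.338ms (3/7)
10. 1082.707ms @ 24/7 + 67.669ms (3/14)
11. 1150.376ms @ 51/14 + 67.669ms (3/14)
12. 1218.045ms @ 27/7 + 135.338ms (3/7)
13. 1353.383ms @ 30/7 + 135.338ms (3/7)
14. 1488.722ms @ 33/7 + 135.338ms (3/7)
15. 1624.06ms @ 36/7 + 135.338ms (3/7)
16. 1759.398ms @ 39/7 + 135.338ms (3/7)
17. 1894.737ms @ 6 + 473.684ms (3/2)
18. 2368.421ms @ 15/2 + 473.684ms (3/2)

note 3 onset = 3/7b = 135.338ms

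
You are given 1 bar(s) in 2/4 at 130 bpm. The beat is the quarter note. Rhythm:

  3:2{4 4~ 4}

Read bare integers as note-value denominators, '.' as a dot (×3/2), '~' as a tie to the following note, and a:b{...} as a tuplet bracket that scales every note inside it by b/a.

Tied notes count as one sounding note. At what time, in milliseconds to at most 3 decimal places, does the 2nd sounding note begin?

note 2 onset = 2/3b = 307.692ms

1. 0.0ms @ 0 + 307.692ms (2/3)
2. 307.692ms @ 2/3 + 615.385ms (4/3)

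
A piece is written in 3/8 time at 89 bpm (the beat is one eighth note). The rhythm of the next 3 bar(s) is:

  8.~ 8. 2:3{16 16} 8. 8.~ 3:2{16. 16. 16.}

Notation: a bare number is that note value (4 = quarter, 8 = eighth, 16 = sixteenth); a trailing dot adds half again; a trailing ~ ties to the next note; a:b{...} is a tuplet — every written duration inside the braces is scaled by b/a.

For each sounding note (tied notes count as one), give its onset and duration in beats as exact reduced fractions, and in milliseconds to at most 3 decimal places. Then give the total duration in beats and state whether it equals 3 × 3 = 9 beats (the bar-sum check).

1) 0.0ms=0b +2022.472ms=3b
2) 2022.472ms=3b +505.618ms=3/4b
3) 2528.09ms=15/4b +505.618ms=3/4b
4) 3033.708ms=9/2b +1011.236ms=3/2b
5) 4044.944ms=6b +1348.315ms=2b
6) 5393.258ms=8b +337.079ms=1/2b
7) 5730.337ms=17/2b +337.079ms=1/2b
Σ=9b of 9 (89bpm 3/8) — PASS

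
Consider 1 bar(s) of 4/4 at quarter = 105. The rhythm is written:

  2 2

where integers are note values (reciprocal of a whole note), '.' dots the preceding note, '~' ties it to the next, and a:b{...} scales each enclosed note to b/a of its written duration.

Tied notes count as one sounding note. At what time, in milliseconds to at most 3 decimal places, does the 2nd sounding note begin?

1. 0.0ms @ 0 + 1142.857ms (2)
2. 1142.857ms @ 2 + 1142.857ms (2)

note 2 onset = 2b = 1142.857ms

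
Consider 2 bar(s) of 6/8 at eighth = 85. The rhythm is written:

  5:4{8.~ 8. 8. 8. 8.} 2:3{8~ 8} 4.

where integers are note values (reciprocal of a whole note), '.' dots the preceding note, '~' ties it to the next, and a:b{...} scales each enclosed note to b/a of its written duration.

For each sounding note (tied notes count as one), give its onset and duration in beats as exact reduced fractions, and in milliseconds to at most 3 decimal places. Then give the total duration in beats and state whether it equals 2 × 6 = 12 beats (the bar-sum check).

1) 0.0ms=0b +1694.118ms=12/5b
2) 1694.118ms=12/5b +847.059ms=6/5b
3) 2541.176ms=18/5b +847.059ms=6/5b
4) 3388.235ms=24/5b +847.059ms=6/5b
5) 4235.294ms=6b +2117.647ms=3b
6) 6352.941ms=9b +2117.647ms=3b
Σ=12b of 12 (85bpm 6/8) — PASS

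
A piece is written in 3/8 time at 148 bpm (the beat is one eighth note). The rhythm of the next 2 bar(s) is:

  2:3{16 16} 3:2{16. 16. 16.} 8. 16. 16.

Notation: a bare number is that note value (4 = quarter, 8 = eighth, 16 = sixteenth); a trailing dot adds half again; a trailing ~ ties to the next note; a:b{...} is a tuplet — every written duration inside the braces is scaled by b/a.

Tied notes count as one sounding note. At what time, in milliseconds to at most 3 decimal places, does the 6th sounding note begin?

note 6 onset = 3b = 1216.216ms

1. 0.0ms @ 0 + 304.054ms (3/4)
2. 304.054ms @ 3/4 + 304.054ms (3/4)
3. 608.108ms @ 3/2 + 202.703ms (1/2)
4. 810.811ms @ 2 + 202.703ms (1/2)
5. 1013.514ms @ 5/2 + 202.703ms (1/2)
6. 1216.216ms @ 3 + 608.108ms (3/2)
7. 1824.324ms @ 9/2 + 304.054ms (3/4)
8. 2128.378ms @ 21/4 + 304.054ms (3/4)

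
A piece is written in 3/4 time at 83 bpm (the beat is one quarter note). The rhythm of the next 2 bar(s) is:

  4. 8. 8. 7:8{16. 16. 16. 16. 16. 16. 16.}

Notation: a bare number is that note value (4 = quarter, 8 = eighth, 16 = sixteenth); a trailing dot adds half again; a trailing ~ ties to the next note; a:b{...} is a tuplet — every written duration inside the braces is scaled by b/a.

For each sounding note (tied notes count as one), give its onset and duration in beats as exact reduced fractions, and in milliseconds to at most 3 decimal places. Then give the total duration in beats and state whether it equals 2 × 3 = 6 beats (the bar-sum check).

1) 0.0ms=0b +1084.337ms=3/2b
2) 1084.337ms=3/2b +542.169ms=3/4b
3) 1626.506ms=9/4b +542.169ms=3/4b
4) 2168.675ms=3b +309.811ms=3/7b
5) 2478.485ms=24/7b +309.811ms=3/7b
6) 2788.296ms=27/7b +309.811ms=3/7b
7) 3098.107ms=30/7b +309.811ms=3/7b
8) 3407.917ms=33/7b +309.811ms=3/7b
9) 3717.728ms=36/7b +309.811ms=3/7b
10) 4027.539ms=39/7b +309.811ms=3/7b
Σ=6b of 6 (83bpm 3/4) — PASS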